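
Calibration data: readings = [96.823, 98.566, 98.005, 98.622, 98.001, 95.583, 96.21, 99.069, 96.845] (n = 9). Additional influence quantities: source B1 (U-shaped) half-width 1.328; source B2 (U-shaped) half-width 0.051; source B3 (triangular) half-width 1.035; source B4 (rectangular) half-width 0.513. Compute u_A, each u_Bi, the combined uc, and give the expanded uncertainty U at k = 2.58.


mean = (96.823 + 98.566 + 98.005 + 98.622 + 98.001 + 95.583 + 96.21 + 99.069 + 96.845) / 9 = 97.52488889
s = sqrt(sum((x - mean)^2)/(n-1)) = 1.2033181
u_A = s / sqrt(n) = 1.2033181 / sqrt(9) = 0.40110603
u_B1 = 1.328 / sqrt(2) = 0.93903781
u_B2 = 0.051 / sqrt(2) = 0.036062446
u_B3 = 1.035 / sqrt(6) = 0.42253698
u_B4 = 0.513 / sqrt(3) = 0.29618069
uc = sqrt(0.40110603^2 + 0.93903781^2 + 0.036062446^2 + 0.42253698^2 + 0.29618069^2) = 1.1446567
U = k * uc = 2.58 * 1.1446567
U = 2.9532

2.9532


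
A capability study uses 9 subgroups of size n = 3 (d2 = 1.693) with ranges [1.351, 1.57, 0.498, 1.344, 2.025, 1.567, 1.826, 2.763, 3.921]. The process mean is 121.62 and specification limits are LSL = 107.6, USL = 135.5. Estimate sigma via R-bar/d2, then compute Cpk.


R_bar = (1.351 + 1.57 + 0.498 + 1.344 + 2.025 + 1.567 + 1.826 + 2.763 + 3.921) / 9 = 1.8738889
sigma = R_bar / d2 = 1.8738889 / 1.693 = 1.1068452
Cp = (USL - LSL)/(6*sigma) = (135.5 - 107.6)/(6*1.1068452) = 4.2011
Cpu = (135.5 - 121.62)/(3*1.1068452) = 4.1800
Cpl = (121.62 - 107.6)/(3*1.1068452) = 4.2222
Cpk = min(Cpu, Cpl) = 4.1800

4.1800


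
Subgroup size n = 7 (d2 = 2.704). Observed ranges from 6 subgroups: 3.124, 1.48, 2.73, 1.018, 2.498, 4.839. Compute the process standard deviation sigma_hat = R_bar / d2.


R_bar = (3.124 + 1.48 + 2.73 + 1.018 + 2.498 + 4.839) / 6
R_bar = 15.689 / 6 = 2.6148333
sigma_hat = R_bar / d2 = 2.6148333 / 2.704 = 0.9670

0.9670


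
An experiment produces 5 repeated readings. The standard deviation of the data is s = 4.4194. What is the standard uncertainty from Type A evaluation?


u_A = s / sqrt(n)
u_A = 4.4194 / sqrt(5)
u_A = 4.4194 / 2.236068
u_A = 1.9764

1.9764


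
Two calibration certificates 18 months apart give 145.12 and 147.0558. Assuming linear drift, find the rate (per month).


rate = (v2 - v1) / months
= (147.0558 - 145.12) / 18
= 1.9358 / 18
= 0.1075

0.1075


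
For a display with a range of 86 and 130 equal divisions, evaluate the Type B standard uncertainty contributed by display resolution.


resolution = range / divisions
resolution = 86 / 130 = 0.66153846
u_res = resolution / (2*sqrt(3))
u_res = 0.66153846 / 3.4641016
u_res = 0.1910

0.1910


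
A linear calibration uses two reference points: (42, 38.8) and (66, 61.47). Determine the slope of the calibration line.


slope = (y2 - y1) / (x2 - x1)
= (61.47 - 38.8) / (66 - 42)
= 22.6700 / 24
= 0.9446

0.9446


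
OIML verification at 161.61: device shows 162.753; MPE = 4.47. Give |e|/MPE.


e = indication - reference = 162.753 - 161.61 = 1.1430
|e| = 1.1430
ratio = |e| / MPE = 1.1430 / 4.47
ratio = 0.2557

0.2557


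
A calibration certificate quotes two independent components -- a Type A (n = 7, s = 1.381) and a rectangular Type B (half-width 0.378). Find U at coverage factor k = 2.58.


u_A = s / sqrt(n) = 1.381 / sqrt(7) = 0.52196894
u_B = half_width / sqrt(3) = 0.378 / sqrt(3) = 0.2182384
uc = sqrt(u_A^2 + u_B^2) = sqrt(0.52196894^2 + 0.2182384^2) = 0.56575575
U = k * uc = 2.58 * 0.56575575
U = 1.4596

1.4596


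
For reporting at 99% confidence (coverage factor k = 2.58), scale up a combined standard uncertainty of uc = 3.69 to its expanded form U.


U = k * uc
U = 2.58 * 3.69
U = 9.5202

9.5202


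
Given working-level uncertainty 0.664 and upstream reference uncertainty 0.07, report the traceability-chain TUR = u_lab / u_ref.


TUR = u_lab / u_ref
= 0.664 / 0.07
= 9.4857

9.4857


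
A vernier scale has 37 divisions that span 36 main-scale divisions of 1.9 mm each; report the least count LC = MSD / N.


LC = MSD / n_div
= 1.9 / 37
= 0.0514

0.0514


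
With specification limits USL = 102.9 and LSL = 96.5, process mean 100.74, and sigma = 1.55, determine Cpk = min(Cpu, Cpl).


Cpu = (USL - mean) / (3*sigma) = (102.9 - 100.74) / (3*1.55) = 0.4645
Cpl = (mean - LSL) / (3*sigma) = (100.74 - 96.5) / (3*1.55) = 0.9118
Cpk = min(Cpu, Cpl) = 0.4645

0.4645


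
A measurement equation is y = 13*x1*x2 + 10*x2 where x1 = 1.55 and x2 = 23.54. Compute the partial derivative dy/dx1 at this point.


y = 13*x1*x2 + 10*x2
dy/dx1 = 13*x2
Evaluate at x2 = 23.54: c1 = 13 * 23.54
c1 = 306.0200

306.0200


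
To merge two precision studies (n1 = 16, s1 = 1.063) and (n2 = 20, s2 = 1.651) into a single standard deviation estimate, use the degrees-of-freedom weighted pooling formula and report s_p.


s_p = sqrt(((n1-1)*s1^2 + (n2-1)*s2^2) / (n1+n2-2))
numerator = (16-1)*1.063^2 + (20-1)*1.651^2 = 16.949535 + 51.790219 = 68.739754
denominator = 16 + 20 - 2 = 34
s_p^2 = 68.739754 / 34 = 2.0217575
s_p = sqrt(2.0217575) = 1.4219

1.4219


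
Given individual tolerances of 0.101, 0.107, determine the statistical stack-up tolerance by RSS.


RSS = sqrt(0.101^2 + 0.107^2)
= sqrt(0.02165)
= 0.1471

0.1471


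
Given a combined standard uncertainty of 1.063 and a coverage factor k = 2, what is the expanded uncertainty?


U = k * uc
U = 2 * 1.063
U = 2.1260

2.1260


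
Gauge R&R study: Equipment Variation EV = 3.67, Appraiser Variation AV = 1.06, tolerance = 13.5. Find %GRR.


GRR = sqrt(EV^2 + AV^2) = sqrt(3.67^2 + 1.06^2) = 3.8200131
%GRR = GRR / tol * 100 = 3.8200131 / 13.5 * 100
%GRR = 28.2964

28.2964


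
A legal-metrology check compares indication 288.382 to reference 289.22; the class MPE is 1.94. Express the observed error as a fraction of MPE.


e = indication - reference = 288.382 - 289.22 = -0.8380
|e| = 0.8380
ratio = |e| / MPE = 0.8380 / 1.94
ratio = 0.4320

0.4320


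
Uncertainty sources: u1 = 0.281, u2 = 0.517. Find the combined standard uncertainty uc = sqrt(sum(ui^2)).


uc = sqrt(0.281^2 + 0.517^2)
uc = sqrt(0.34625)
uc = 0.5884

0.5884


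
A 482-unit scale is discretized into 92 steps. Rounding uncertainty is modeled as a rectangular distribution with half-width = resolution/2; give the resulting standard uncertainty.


resolution = range / divisions
resolution = 482 / 92 = 5.2391304
u_res = resolution / (2*sqrt(3))
u_res = 5.2391304 / 3.4641016
u_res = 1.5124

1.5124


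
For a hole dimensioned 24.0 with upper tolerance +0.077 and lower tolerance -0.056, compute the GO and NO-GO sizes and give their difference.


GO = nominal - lower_tol (smallest hole = maximum material condition)
GO = 24.0 - 0.056 = 23.944
NO-GO = nominal + upper_tol (largest hole = least material condition)
NO-GO = 24.0 + 0.077 = 24.077
spread = NO-GO - GO = 24.077 - 23.944 = 0.1330

0.1330


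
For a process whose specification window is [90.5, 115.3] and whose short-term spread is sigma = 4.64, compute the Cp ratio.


Cp = (USL - LSL) / (6 * sigma)
= (115.3 - 90.5) / (6 * 4.64)
= 24.8000 / 27.8400
= 0.8908

0.8908


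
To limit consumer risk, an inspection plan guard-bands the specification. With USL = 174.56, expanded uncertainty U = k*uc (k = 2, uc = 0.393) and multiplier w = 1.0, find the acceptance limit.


U = k * uc = 2 * 0.393 = 0.786
guard band g = w * U = 1.0 * 0.786 = 0.786
AL = USL - g = 174.56 - 0.786
AL = 173.7740

173.7740


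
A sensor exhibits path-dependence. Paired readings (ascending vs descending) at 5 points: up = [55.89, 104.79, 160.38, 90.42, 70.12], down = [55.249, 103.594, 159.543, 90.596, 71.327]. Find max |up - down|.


|55.89 - 55.249| = 0.6410
|104.79 - 103.594| = 1.1960
|160.38 - 159.543| = 0.8370
|90.42 - 90.596| = 0.1760
|70.12 - 71.327| = 1.2070
hysteresis = max(diffs) = 1.2070

1.2070


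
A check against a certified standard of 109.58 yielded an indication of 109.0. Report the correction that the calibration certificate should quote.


Correction = standard - reading
= 109.58 - 109.0
= 0.5800

0.5800


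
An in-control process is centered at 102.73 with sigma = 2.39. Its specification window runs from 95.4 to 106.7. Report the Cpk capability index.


Cpu = (USL - mean) / (3*sigma) = (106.7 - 102.73) / (3*2.39) = 0.5537
Cpl = (mean - LSL) / (3*sigma) = (102.73 - 95.4) / (3*2.39) = 1.0223
Cpk = min(Cpu, Cpl) = 0.5537

0.5537


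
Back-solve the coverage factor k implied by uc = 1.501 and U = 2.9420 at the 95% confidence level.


k = U / uc
k = 2.9420 / 1.501
k = 1.96

1.96


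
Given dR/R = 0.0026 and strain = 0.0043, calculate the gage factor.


GF = (dR/R) / epsilon
= 0.0026 / 0.0043
= 0.6047

0.6047


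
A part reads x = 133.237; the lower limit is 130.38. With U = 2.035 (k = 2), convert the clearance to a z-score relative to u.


u = U / k = 2.035 / 2 = 1.0175
margin = |LSL - x| = |130.38 - 133.237| = 2.857
z = margin / u = 2.857 / 1.0175
z = 2.8079

2.8079


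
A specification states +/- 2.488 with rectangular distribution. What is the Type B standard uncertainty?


u_B = half_width / sqrt(3)
u_B = 2.488 / 1.7320508
u_B = 1.4364

1.4364


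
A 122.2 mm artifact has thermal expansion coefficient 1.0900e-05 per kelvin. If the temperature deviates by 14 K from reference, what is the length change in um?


dL = L * alpha * dT
= 122.2 * 1.0900e-05 * 14
= 0.0186477 mm
dL_um = 0.0186477 * 1000 = 18.6477 um

18.6477


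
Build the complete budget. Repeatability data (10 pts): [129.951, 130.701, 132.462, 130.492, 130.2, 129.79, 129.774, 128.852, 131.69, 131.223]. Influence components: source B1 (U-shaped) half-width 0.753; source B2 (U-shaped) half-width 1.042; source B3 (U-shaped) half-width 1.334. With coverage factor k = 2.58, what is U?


mean = (129.951 + 130.701 + 132.462 + 130.492 + 130.2 + 129.79 + 129.774 + 128.852 + 131.69 + 131.223) / 10 = 130.5135
s = sqrt(sum((x - mean)^2)/(n-1)) = 1.0522672
u_A = s / sqrt(n) = 1.0522672 / sqrt(10) = 0.33275611
u_B1 = 0.753 / sqrt(2) = 0.53245141
u_B2 = 1.042 / sqrt(2) = 0.73680527
u_B3 = 1.334 / sqrt(2) = 0.94328045
uc = sqrt(0.33275611^2 + 0.53245141^2 + 0.73680527^2 + 0.94328045^2) = 1.3516254
U = k * uc = 2.58 * 1.3516254
U = 3.4872

3.4872


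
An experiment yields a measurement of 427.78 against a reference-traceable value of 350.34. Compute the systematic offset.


Systematic error = measured - true
= 427.78 - 350.34
= 77.4400

77.4400


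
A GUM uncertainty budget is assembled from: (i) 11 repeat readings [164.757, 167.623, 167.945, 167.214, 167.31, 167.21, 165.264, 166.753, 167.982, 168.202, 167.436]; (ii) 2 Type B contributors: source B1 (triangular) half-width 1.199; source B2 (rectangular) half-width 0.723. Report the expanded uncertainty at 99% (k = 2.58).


mean = (164.757 + 167.623 + 167.945 + 167.214 + 167.31 + 167.21 + 165.264 + 166.753 + 167.982 + 168.202 + 167.436) / 11 = 167.0632727
s = sqrt(sum((x - mean)^2)/(n-1)) = 1.1012761
u_A = s / sqrt(n) = 1.1012761 / sqrt(11) = 0.33204724
u_B1 = 1.199 / sqrt(6) = 0.4894897
u_B2 = 0.723 / sqrt(3) = 0.41742424
uc = sqrt(0.33204724^2 + 0.4894897^2 + 0.41742424^2) = 0.7239465
U = k * uc = 2.58 * 0.7239465
U = 1.8678

1.8678


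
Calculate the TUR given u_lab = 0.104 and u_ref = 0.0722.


TUR = u_lab / u_ref
= 0.104 / 0.0722
= 1.4404

1.4404


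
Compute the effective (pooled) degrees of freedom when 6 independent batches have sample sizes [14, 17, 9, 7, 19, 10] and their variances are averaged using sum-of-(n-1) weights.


nu = sum_i (n_i - 1)
nu = ((14 - 1) + (17 - 1) + (9 - 1) + (7 - 1) + (19 - 1) + (10 - 1))
nu = 13 + 16 + 8 + 6 + 18 + 9
nu = 70

70


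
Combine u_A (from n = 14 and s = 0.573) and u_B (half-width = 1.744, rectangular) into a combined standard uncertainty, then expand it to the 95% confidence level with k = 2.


u_A = s / sqrt(n) = 0.573 / sqrt(14) = 0.15314069
u_B = half_width / sqrt(3) = 1.744 / sqrt(3) = 1.0068989
uc = sqrt(u_A^2 + u_B^2) = sqrt(0.15314069^2 + 1.0068989^2) = 1.018478
U = k * uc = 2 * 1.018478
U = 2.0370

2.0370


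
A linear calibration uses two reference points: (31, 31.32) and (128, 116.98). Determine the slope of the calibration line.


slope = (y2 - y1) / (x2 - x1)
= (116.98 - 31.32) / (128 - 31)
= 85.6600 / 97
= 0.8831

0.8831


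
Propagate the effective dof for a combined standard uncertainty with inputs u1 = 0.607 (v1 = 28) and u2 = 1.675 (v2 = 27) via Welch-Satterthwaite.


uc = sqrt(u1^2 + u2^2) = sqrt(0.607^2 + 1.675^2) = 1.7815931
v_eff = uc^4 / (u1^4/v1 + u2^4/v2)
= 1.7815931^4 / (0.607^4/28 + 1.675^4/27)
= 10.074746 / 0.29638659
v_eff = 33.9919

33.9919


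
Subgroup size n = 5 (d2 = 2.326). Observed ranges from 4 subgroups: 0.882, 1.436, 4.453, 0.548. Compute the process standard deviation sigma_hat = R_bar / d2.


R_bar = (0.882 + 1.436 + 4.453 + 0.548) / 4
R_bar = 7.319 / 4 = 1.82975
sigma_hat = R_bar / d2 = 1.82975 / 2.326 = 0.7867

0.7867


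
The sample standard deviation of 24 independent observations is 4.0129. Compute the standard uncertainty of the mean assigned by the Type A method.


u_A = s / sqrt(n)
u_A = 4.0129 / sqrt(24)
u_A = 4.0129 / 4.8989795
u_A = 0.8191

0.8191


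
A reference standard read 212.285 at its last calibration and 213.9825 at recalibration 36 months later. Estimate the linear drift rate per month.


rate = (v2 - v1) / months
= (213.9825 - 212.285) / 36
= 1.6975 / 36
= 0.0472

0.0472


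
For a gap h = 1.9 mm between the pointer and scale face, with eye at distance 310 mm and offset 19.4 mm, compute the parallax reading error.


error = h * offset / d
= 1.9 * 19.4 / 310
= 0.1189

0.1189


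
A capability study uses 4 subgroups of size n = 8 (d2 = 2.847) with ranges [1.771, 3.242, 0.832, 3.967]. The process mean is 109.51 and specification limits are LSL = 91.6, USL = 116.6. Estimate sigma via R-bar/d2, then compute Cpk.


R_bar = (1.771 + 3.242 + 0.832 + 3.967) / 4 = 2.453
sigma = R_bar / d2 = 2.453 / 2.847 = 0.86160871
Cp = (USL - LSL)/(6*sigma) = (116.6 - 91.6)/(6*0.86160871) = 4.8359
Cpu = (116.6 - 109.51)/(3*0.86160871) = 2.7429
Cpl = (109.51 - 91.6)/(3*0.86160871) = 6.9289
Cpk = min(Cpu, Cpl) = 2.7429

2.7429


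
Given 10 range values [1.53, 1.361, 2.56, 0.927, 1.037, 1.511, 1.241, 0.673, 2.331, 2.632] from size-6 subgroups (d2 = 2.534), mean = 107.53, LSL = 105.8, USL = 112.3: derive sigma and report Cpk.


R_bar = (1.53 + 1.361 + 2.56 + 0.927 + 1.037 + 1.511 + 1.241 + 0.673 + 2.331 + 2.632) / 10 = 1.5803
sigma = R_bar / d2 = 1.5803 / 2.534 = 0.62363852
Cp = (USL - LSL)/(6*sigma) = (112.3 - 105.8)/(6*0.62363852) = 1.7371
Cpu = (112.3 - 107.53)/(3*0.62363852) = 2.5496
Cpl = (107.53 - 105.8)/(3*0.62363852) = 0.9247
Cpk = min(Cpu, Cpl) = 0.9247

0.9247


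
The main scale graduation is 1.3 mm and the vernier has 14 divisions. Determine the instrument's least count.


LC = MSD / n_div
= 1.3 / 14
= 0.0929

0.0929


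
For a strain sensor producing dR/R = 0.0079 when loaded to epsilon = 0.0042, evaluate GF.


GF = (dR/R) / epsilon
= 0.0079 / 0.0042
= 1.8810

1.8810


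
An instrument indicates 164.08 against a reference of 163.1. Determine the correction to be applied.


Correction = standard - reading
= 163.1 - 164.08
= -0.9800

-0.9800


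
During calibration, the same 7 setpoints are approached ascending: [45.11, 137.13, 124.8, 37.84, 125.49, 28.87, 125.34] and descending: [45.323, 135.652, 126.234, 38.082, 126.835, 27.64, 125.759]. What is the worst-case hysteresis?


|45.11 - 45.323| = 0.2130
|137.13 - 135.652| = 1.4780
|124.8 - 126.234| = 1.4340
|37.84 - 38.082| = 0.2420
|125.49 - 126.835| = 1.3450
|28.87 - 27.64| = 1.2300
|125.34 - 125.759| = 0.4190
hysteresis = max(diffs) = 1.4780

1.4780


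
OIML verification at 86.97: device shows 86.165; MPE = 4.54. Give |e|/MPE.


e = indication - reference = 86.165 - 86.97 = -0.8050
|e| = 0.8050
ratio = |e| / MPE = 0.8050 / 4.54
ratio = 0.1773

0.1773


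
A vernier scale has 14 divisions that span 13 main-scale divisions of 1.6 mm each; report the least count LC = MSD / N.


LC = MSD / n_div
= 1.6 / 14
= 0.1143

0.1143


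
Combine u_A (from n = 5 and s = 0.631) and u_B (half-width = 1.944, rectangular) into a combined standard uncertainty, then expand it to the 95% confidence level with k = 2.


u_A = s / sqrt(n) = 0.631 / sqrt(5) = 0.28219178
u_B = half_width / sqrt(3) = 1.944 / sqrt(3) = 1.1223689
uc = sqrt(u_A^2 + u_B^2) = sqrt(0.28219178^2 + 1.1223689^2) = 1.1573004
U = k * uc = 2 * 1.1573004
U = 2.3146

2.3146


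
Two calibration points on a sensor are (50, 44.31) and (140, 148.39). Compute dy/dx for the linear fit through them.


slope = (y2 - y1) / (x2 - x1)
= (148.39 - 44.31) / (140 - 50)
= 104.0800 / 90
= 1.1564

1.1564


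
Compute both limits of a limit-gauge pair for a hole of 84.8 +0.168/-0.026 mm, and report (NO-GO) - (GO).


GO = nominal - lower_tol (smallest hole = maximum material condition)
GO = 84.8 - 0.026 = 84.774
NO-GO = nominal + upper_tol (largest hole = least material condition)
NO-GO = 84.8 + 0.168 = 84.968
spread = NO-GO - GO = 84.968 - 84.774 = 0.1940

0.1940


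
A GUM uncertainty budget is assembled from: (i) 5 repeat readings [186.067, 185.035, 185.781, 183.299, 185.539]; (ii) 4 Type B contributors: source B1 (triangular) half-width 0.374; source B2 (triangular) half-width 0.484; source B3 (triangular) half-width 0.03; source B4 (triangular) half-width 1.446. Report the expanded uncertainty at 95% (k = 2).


mean = (186.067 + 185.035 + 185.781 + 183.299 + 185.539) / 5 = 185.1442
s = sqrt(sum((x - mean)^2)/(n-1)) = 1.0988208
u_A = s / sqrt(n) = 1.0988208 / sqrt(5) = 0.4914076
u_B1 = 0.374 / sqrt(6) = 0.15268486
u_B2 = 0.484 / sqrt(6) = 0.19759217
u_B3 = 0.03 / sqrt(6) = 0.012247449
u_B4 = 1.446 / sqrt(6) = 0.59032703
uc = sqrt(0.4914076^2 + 0.15268486^2 + 0.19759217^2 + 0.012247449^2 + 0.59032703^2) = 0.80775786
U = k * uc = 2 * 0.80775786
U = 1.6155

1.6155


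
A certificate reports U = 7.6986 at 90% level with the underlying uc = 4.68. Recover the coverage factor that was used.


k = U / uc
k = 7.6986 / 4.68
k = 1.645

1.645


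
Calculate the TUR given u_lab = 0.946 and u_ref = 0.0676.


TUR = u_lab / u_ref
= 0.946 / 0.0676
= 13.9941

13.9941


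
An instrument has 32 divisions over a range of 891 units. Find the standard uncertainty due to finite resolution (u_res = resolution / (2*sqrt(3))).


resolution = range / divisions
resolution = 891 / 32 = 27.84375
u_res = resolution / (2*sqrt(3))
u_res = 27.84375 / 3.4641016
u_res = 8.0378

8.0378


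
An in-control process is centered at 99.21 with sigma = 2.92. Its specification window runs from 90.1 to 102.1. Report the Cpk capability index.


Cpu = (USL - mean) / (3*sigma) = (102.1 - 99.21) / (3*2.92) = 0.3299
Cpl = (mean - LSL) / (3*sigma) = (99.21 - 90.1) / (3*2.92) = 1.0400
Cpk = min(Cpu, Cpl) = 0.3299

0.3299


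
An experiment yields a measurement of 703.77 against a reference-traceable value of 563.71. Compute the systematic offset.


Systematic error = measured - true
= 703.77 - 563.71
= 140.0600

140.0600


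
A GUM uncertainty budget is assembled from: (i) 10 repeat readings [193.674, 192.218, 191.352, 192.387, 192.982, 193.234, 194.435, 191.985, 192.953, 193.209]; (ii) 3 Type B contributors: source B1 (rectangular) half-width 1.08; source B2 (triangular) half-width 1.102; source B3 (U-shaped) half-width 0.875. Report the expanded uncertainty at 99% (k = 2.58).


mean = (193.674 + 192.218 + 191.352 + 192.387 + 192.982 + 193.234 + 194.435 + 191.985 + 192.953 + 193.209) / 10 = 192.8429
s = sqrt(sum((x - mean)^2)/(n-1)) = 0.88826228
u_A = s / sqrt(n) = 0.88826228 / sqrt(10) = 0.2808932
u_B1 = 1.08 / sqrt(3) = 0.62353829
u_B2 = 1.102 / sqrt(6) = 0.44988962
u_B3 = 0.875 / sqrt(2) = 0.61871843
uc = sqrt(0.2808932^2 + 0.62353829^2 + 0.44988962^2 + 0.61871843^2) = 1.0261161
U = k * uc = 2.58 * 1.0261161
U = 2.6474

2.6474


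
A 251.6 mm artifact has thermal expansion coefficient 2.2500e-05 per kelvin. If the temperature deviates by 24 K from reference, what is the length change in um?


dL = L * alpha * dT
= 251.6 * 2.2500e-05 * 24
= 0.1358640 mm
dL_um = 0.1358640 * 1000 = 135.8640 um

135.8640


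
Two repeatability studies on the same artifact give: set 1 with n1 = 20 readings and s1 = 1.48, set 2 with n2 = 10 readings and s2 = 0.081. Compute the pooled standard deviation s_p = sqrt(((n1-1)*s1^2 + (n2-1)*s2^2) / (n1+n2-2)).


s_p = sqrt(((n1-1)*s1^2 + (n2-1)*s2^2) / (n1+n2-2))
numerator = (20-1)*1.48^2 + (10-1)*0.081^2 = 41.6176 + 0.059049 = 41.676649
denominator = 20 + 10 - 2 = 28
s_p^2 = 41.676649 / 28 = 1.4884517
s_p = sqrt(1.4884517) = 1.2200

1.2200


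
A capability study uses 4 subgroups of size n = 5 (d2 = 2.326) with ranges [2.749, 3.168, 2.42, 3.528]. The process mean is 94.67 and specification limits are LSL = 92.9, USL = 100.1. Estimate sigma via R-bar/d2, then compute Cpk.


R_bar = (2.749 + 3.168 + 2.42 + 3.528) / 4 = 2.96625
sigma = R_bar / d2 = 2.96625 / 2.326 = 1.275258
Cp = (USL - LSL)/(6*sigma) = (100.1 - 92.9)/(6*1.275258) = 0.9410
Cpu = (100.1 - 94.67)/(3*1.275258) = 1.4193
Cpl = (94.67 - 92.9)/(3*1.275258) = 0.4627
Cpk = min(Cpu, Cpl) = 0.4627

0.4627


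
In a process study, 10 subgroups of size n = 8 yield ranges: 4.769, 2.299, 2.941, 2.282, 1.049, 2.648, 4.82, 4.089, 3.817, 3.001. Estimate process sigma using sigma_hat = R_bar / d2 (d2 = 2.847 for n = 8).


R_bar = (4.769 + 2.299 + 2.941 + 2.282 + 1.049 + 2.648 + 4.82 + 4.089 + 3.817 + 3.001) / 10
R_bar = 31.715 / 10 = 3.1715
sigma_hat = R_bar / d2 = 3.1715 / 2.847 = 1.1140

1.1140


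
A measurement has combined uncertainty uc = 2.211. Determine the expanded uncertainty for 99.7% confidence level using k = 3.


U = k * uc
U = 3 * 2.211
U = 6.6330

6.6330


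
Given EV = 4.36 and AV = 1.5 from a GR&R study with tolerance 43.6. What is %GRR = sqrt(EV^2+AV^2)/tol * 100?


GRR = sqrt(EV^2 + AV^2) = sqrt(4.36^2 + 1.5^2) = 4.6108134
%GRR = GRR / tol * 100 = 4.6108134 / 43.6 * 100
%GRR = 10.5753

10.5753


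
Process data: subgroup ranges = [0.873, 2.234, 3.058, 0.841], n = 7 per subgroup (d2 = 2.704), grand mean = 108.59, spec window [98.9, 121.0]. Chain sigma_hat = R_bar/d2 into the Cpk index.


R_bar = (0.873 + 2.234 + 3.058 + 0.841) / 4 = 1.7515
sigma = R_bar / d2 = 1.7515 / 2.704 = 0.64774408
Cp = (USL - LSL)/(6*sigma) = (121.0 - 98.9)/(6*0.64774408) = 5.6864
Cpu = (121.0 - 108.59)/(3*0.64774408) = 6.3863
Cpl = (108.59 - 98.9)/(3*0.64774408) = 4.9865
Cpk = min(Cpu, Cpl) = 4.9865

4.9865


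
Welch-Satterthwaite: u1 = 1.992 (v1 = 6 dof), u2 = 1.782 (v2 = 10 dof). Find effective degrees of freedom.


uc = sqrt(u1^2 + u2^2) = sqrt(1.992^2 + 1.782^2) = 2.6727491
v_eff = uc^4 / (u1^4/v1 + u2^4/v2)
= 2.6727491^4 / (1.992^4/6 + 1.782^4/10)
= 51.030846 / 3.6326506
v_eff = 14.0478

14.0478


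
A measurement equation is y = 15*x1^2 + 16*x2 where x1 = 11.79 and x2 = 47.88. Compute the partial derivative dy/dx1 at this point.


y = 15*x1^2 + 16*x2
dy/dx1 = 2*15*x1
Evaluate at x1 = 11.79: c1 = 30 * 11.79
c1 = 353.7000

353.7000


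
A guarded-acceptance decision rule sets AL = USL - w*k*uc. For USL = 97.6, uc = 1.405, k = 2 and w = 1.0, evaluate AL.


U = k * uc = 2 * 1.405 = 2.81
guard band g = w * U = 1.0 * 2.81 = 2.81
AL = USL - g = 97.6 - 2.81
AL = 94.7900

94.7900


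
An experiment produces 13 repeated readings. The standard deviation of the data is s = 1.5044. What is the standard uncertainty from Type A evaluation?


u_A = s / sqrt(n)
u_A = 1.5044 / sqrt(13)
u_A = 1.5044 / 3.6055513
u_A = 0.4172

0.4172


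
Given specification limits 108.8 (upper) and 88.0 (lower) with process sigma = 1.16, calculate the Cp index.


Cp = (USL - LSL) / (6 * sigma)
= (108.8 - 88.0) / (6 * 1.16)
= 20.8000 / 6.9600
= 2.9885

2.9885


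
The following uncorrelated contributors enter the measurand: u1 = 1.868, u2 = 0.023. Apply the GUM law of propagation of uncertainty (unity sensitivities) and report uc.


uc = sqrt(1.868^2 + 0.023^2)
uc = sqrt(3.489953)
uc = 1.8681

1.8681


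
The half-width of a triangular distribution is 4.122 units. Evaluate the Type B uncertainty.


u_B = half_width / sqrt(6)
u_B = 4.122 / 2.4494897
u_B = 1.6828

1.6828


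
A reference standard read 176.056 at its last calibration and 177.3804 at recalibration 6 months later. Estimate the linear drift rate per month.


rate = (v2 - v1) / months
= (177.3804 - 176.056) / 6
= 1.3244 / 6
= 0.2207

0.2207


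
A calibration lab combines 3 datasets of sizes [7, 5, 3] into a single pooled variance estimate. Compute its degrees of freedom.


nu = sum_i (n_i - 1)
nu = ((7 - 1) + (5 - 1) + (3 - 1))
nu = 6 + 4 + 2
nu = 12

12


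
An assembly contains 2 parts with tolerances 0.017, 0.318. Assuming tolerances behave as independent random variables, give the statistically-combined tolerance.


RSS = sqrt(0.017^2 + 0.318^2)
= sqrt(0.101413)
= 0.3185

0.3185


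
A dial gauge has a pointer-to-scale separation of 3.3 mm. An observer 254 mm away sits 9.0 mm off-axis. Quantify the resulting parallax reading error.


error = h * offset / d
= 3.3 * 9.0 / 254
= 0.1169

0.1169


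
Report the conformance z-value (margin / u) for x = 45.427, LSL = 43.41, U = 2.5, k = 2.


u = U / k = 2.5 / 2 = 1.25
margin = |LSL - x| = |43.41 - 45.427| = 2.017
z = margin / u = 2.017 / 1.25
z = 1.6136

1.6136


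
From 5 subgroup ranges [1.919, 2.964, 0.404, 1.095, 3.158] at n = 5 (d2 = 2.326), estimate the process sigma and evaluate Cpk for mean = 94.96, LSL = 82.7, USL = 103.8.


R_bar = (1.919 + 2.964 + 0.404 + 1.095 + 3.158) / 5 = 1.908
sigma = R_bar / d2 = 1.908 / 2.326 = 0.82029235
Cp = (USL - LSL)/(6*sigma) = (103.8 - 82.7)/(6*0.82029235) = 4.2871
Cpu = (103.8 - 94.96)/(3*0.82029235) = 3.5922
Cpl = (94.96 - 82.7)/(3*0.82029235) = 4.9820
Cpk = min(Cpu, Cpl) = 3.5922

3.5922


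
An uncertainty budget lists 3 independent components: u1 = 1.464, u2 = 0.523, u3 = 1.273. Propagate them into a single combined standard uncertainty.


uc = sqrt(1.464^2 + 0.523^2 + 1.273^2)
uc = sqrt(4.037354)
uc = 2.0093

2.0093


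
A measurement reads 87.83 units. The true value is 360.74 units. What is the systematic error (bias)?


Systematic error = measured - true
= 87.83 - 360.74
= -272.9100

-272.9100


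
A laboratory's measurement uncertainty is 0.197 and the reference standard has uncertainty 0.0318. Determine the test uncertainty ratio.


TUR = u_lab / u_ref
= 0.197 / 0.0318
= 6.1950

6.1950


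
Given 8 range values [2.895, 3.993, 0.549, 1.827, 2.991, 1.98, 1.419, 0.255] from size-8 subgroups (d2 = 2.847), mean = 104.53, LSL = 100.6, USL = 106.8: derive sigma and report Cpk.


R_bar = (2.895 + 3.993 + 0.549 + 1.827 + 2.991 + 1.98 + 1.419 + 0.255) / 8 = 1.988625
sigma = R_bar / d2 = 1.988625 / 2.847 = 0.69849842
Cp = (USL - LSL)/(6*sigma) = (106.8 - 100.6)/(6*0.69849842) = 1.4794
Cpu = (106.8 - 104.53)/(3*0.69849842) = 1.0833
Cpl = (104.53 - 100.6)/(3*0.69849842) = 1.8755
Cpk = min(Cpu, Cpl) = 1.0833

1.0833


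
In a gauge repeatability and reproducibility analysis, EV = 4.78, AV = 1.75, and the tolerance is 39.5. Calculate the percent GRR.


GRR = sqrt(EV^2 + AV^2) = sqrt(4.78^2 + 1.75^2) = 5.090275
%GRR = GRR / tol * 100 = 5.090275 / 39.5 * 100
%GRR = 12.8868

12.8868


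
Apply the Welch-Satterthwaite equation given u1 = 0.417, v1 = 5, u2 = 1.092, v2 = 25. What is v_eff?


uc = sqrt(u1^2 + u2^2) = sqrt(0.417^2 + 1.092^2) = 1.168911
v_eff = uc^4 / (u1^4/v1 + u2^4/v2)
= 1.168911^4 / (0.417^4/5 + 1.092^4/25)
= 1.8669203 / 0.062926293
v_eff = 29.6684

29.6684


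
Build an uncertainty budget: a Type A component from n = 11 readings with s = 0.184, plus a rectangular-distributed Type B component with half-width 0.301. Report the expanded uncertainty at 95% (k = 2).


u_A = s / sqrt(n) = 0.184 / sqrt(11) = 0.055478087
u_B = half_width / sqrt(3) = 0.301 / sqrt(3) = 0.17378243
uc = sqrt(u_A^2 + u_B^2) = sqrt(0.055478087^2 + 0.17378243^2) = 0.182423
U = k * uc = 2 * 0.182423
U = 0.3648

0.3648


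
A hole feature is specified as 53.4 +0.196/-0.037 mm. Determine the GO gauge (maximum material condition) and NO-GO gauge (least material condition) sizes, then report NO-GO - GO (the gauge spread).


GO = nominal - lower_tol (smallest hole = maximum material condition)
GO = 53.4 - 0.037 = 53.363
NO-GO = nominal + upper_tol (largest hole = least material condition)
NO-GO = 53.4 + 0.196 = 53.596
spread = NO-GO - GO = 53.596 - 53.363 = 0.2330

0.2330


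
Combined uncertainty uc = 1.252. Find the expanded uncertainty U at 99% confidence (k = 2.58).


U = k * uc
U = 2.58 * 1.252
U = 3.2302

3.2302


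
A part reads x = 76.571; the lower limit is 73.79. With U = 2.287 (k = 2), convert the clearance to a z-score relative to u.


u = U / k = 2.287 / 2 = 1.1435
margin = |LSL - x| = |73.79 - 76.571| = 2.781
z = margin / u = 2.781 / 1.1435
z = 2.4320

2.4320


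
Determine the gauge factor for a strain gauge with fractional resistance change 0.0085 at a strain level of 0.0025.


GF = (dR/R) / epsilon
= 0.0085 / 0.0025
= 3.4000

3.4000


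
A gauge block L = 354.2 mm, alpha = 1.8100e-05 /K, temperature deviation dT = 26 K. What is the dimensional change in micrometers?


dL = L * alpha * dT
= 354.2 * 1.8100e-05 * 26
= 0.1666865 mm
dL_um = 0.1666865 * 1000 = 166.6865 um

166.6865


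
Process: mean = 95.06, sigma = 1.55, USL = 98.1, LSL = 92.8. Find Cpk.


Cpu = (USL - mean) / (3*sigma) = (98.1 - 95.06) / (3*1.55) = 0.6538
Cpl = (mean - LSL) / (3*sigma) = (95.06 - 92.8) / (3*1.55) = 0.4860
Cpk = min(Cpu, Cpl) = 0.4860

0.4860


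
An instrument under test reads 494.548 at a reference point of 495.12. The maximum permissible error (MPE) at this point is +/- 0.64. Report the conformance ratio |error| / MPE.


e = indication - reference = 494.548 - 495.12 = -0.5720
|e| = 0.5720
ratio = |e| / MPE = 0.5720 / 0.64
ratio = 0.8937

0.8937


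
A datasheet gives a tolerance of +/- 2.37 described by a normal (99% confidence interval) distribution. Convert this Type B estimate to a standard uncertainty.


u_B = half_width / 2.576
u_B = 2.37 / 2.576
u_B = 0.9200

0.9200


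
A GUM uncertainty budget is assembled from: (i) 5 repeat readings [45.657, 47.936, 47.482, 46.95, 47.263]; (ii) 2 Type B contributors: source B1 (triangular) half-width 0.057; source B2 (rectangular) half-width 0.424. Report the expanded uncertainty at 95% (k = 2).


mean = (45.657 + 47.936 + 47.482 + 46.95 + 47.263) / 5 = 47.0576
s = sqrt(sum((x - mean)^2)/(n-1)) = 0.86127075
u_A = s / sqrt(n) = 0.86127075 / sqrt(5) = 0.38517199
u_B1 = 0.057 / sqrt(6) = 0.023270153
u_B2 = 0.424 / sqrt(3) = 0.24479651
uc = sqrt(0.38517199^2 + 0.023270153^2 + 0.24479651^2) = 0.45697297
U = k * uc = 2 * 0.45697297
U = 0.9139

0.9139


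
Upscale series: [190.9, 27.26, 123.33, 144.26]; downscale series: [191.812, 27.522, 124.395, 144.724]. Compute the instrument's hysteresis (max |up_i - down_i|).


|190.9 - 191.812| = 0.9120
|27.26 - 27.522| = 0.2620
|123.33 - 124.395| = 1.0650
|144.26 - 144.724| = 0.4640
hysteresis = max(diffs) = 1.0650

1.0650


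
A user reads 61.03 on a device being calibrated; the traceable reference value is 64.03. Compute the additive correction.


Correction = standard - reading
= 64.03 - 61.03
= 3.0000

3.0000


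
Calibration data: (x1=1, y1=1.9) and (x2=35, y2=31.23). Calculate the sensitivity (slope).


slope = (y2 - y1) / (x2 - x1)
= (31.23 - 1.9) / (35 - 1)
= 29.3300 / 34
= 0.8626

0.8626


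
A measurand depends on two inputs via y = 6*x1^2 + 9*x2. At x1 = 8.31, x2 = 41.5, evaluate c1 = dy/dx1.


y = 6*x1^2 + 9*x2
dy/dx1 = 2*6*x1
Evaluate at x1 = 8.31: c1 = 12 * 8.31
c1 = 99.7200

99.7200


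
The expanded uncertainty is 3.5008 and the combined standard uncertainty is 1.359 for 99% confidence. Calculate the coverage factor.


k = U / uc
k = 3.5008 / 1.359
k = 2.576

2.576


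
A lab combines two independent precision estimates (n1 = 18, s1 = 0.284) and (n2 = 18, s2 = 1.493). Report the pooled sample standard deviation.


s_p = sqrt(((n1-1)*s1^2 + (n2-1)*s2^2) / (n1+n2-2))
numerator = (18-1)*0.284^2 + (18-1)*1.493^2 = 1.371152 + 37.893833 = 39.264985
denominator = 18 + 18 - 2 = 34
s_p^2 = 39.264985 / 34 = 1.1548525
s_p = sqrt(1.1548525) = 1.0746

1.0746


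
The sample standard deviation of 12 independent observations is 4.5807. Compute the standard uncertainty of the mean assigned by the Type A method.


u_A = s / sqrt(n)
u_A = 4.5807 / sqrt(12)
u_A = 4.5807 / 3.4641016
u_A = 1.3223

1.3223


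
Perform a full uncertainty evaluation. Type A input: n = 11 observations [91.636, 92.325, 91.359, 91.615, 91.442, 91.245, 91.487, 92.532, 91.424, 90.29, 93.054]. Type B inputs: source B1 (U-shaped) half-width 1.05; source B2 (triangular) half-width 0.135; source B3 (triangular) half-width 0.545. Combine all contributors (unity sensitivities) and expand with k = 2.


mean = (91.636 + 92.325 + 91.359 + 91.615 + 91.442 + 91.245 + 91.487 + 92.532 + 91.424 + 90.29 + 93.054) / 11 = 91.67354545
s = sqrt(sum((x - mean)^2)/(n-1)) = 0.73615914
u_A = s / sqrt(n) = 0.73615914 / sqrt(11) = 0.22196033
u_B1 = 1.05 / sqrt(2) = 0.74246212
u_B2 = 0.135 / sqrt(6) = 0.055113519
u_B3 = 0.545 / sqrt(6) = 0.22249532
uc = sqrt(0.22196033^2 + 0.74246212^2 + 0.055113519^2 + 0.22249532^2) = 0.80812007
U = k * uc = 2 * 0.80812007
U = 1.6162

1.6162


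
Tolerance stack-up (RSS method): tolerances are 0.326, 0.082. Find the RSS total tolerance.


RSS = sqrt(0.326^2 + 0.082^2)
= sqrt(0.113)
= 0.3362

0.3362


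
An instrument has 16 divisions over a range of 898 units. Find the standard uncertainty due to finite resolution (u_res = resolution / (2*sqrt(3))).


resolution = range / divisions
resolution = 898 / 16 = 56.125
u_res = resolution / (2*sqrt(3))
u_res = 56.125 / 3.4641016
u_res = 16.2019

16.2019


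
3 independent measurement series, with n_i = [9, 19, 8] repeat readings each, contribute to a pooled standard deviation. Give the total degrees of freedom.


nu = sum_i (n_i - 1)
nu = ((9 - 1) + (19 - 1) + (8 - 1))
nu = 8 + 18 + 7
nu = 33

33


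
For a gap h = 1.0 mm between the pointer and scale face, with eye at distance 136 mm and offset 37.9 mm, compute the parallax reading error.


error = h * offset / d
= 1.0 * 37.9 / 136
= 0.2787

0.2787


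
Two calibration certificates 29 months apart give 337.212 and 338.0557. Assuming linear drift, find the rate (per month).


rate = (v2 - v1) / months
= (338.0557 - 337.212) / 29
= 0.8437 / 29
= 0.0291

0.0291


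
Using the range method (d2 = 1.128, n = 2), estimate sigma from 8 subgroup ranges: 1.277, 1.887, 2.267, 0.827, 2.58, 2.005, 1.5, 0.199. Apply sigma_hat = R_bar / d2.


R_bar = (1.277 + 1.887 + 2.267 + 0.827 + 2.58 + 2.005 + 1.5 + 0.199) / 8
R_bar = 12.542 / 8 = 1.56775
sigma_hat = R_bar / d2 = 1.56775 / 1.128 = 1.3898

1.3898


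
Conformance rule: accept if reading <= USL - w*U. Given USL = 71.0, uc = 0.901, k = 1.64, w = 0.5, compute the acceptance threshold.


U = k * uc = 1.64 * 0.901 = 1.47764
guard band g = w * U = 0.5 * 1.47764 = 0.73882
AL = USL - g = 71.0 - 0.73882
AL = 70.2612

70.2612


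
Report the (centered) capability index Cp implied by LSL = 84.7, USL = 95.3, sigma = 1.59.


Cp = (USL - LSL) / (6 * sigma)
= (95.3 - 84.7) / (6 * 1.59)
= 10.6000 / 9.5400
= 1.1111

1.1111


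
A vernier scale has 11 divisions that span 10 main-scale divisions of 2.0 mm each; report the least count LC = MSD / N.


LC = MSD / n_div
= 2.0 / 11
= 0.1818

0.1818


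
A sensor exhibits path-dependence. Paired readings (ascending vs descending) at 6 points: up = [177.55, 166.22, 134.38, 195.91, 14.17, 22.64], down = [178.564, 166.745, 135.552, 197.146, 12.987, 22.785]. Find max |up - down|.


|177.55 - 178.564| = 1.0140
|166.22 - 166.745| = 0.5250
|134.38 - 135.552| = 1.1720
|195.91 - 197.146| = 1.2360
|14.17 - 12.987| = 1.1830
|22.64 - 22.785| = 0.1450
hysteresis = max(diffs) = 1.2360

1.2360


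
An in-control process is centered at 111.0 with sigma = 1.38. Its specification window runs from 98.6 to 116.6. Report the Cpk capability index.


Cpu = (USL - mean) / (3*sigma) = (116.6 - 111.0) / (3*1.38) = 1.3527
Cpl = (mean - LSL) / (3*sigma) = (111.0 - 98.6) / (3*1.38) = 2.9952
Cpk = min(Cpu, Cpl) = 1.3527

1.3527


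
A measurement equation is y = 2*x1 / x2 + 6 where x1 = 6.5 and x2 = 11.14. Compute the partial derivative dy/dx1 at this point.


y = 2*x1 / x2 + 6
dy/dx1 = 2/x2
Evaluate at x2 = 11.14: c1 = 2 / 11.14
c1 = 0.1795

0.1795


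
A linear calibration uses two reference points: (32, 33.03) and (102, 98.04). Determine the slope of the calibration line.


slope = (y2 - y1) / (x2 - x1)
= (98.04 - 33.03) / (102 - 32)
= 65.0100 / 70
= 0.9287

0.9287


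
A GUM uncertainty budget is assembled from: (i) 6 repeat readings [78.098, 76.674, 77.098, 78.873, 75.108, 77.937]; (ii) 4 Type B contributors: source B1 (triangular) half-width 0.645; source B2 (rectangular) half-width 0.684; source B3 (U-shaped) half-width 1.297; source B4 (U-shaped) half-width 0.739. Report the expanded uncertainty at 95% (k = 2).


mean = (78.098 + 76.674 + 77.098 + 78.873 + 75.108 + 77.937) / 6 = 77.298
s = sqrt(sum((x - mean)^2)/(n-1)) = 1.3232099
u_A = s / sqrt(n) = 1.3232099 / sqrt(6) = 0.54019818
u_B1 = 0.645 / sqrt(6) = 0.26332015
u_B2 = 0.684 / sqrt(3) = 0.39490758
u_B3 = 1.297 / sqrt(2) = 0.9171175
u_B4 = 0.739 / sqrt(2) = 0.52255191
uc = sqrt(0.54019818^2 + 0.26332015^2 + 0.39490758^2 + 0.9171175^2 + 0.52255191^2) = 1.2772113
U = k * uc = 2 * 1.2772113
U = 2.5544

2.5544


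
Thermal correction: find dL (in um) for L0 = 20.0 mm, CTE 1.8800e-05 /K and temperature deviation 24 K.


dL = L * alpha * dT
= 20.0 * 1.8800e-05 * 24
= 0.0090240 mm
dL_um = 0.0090240 * 1000 = 9.0240 um

9.0240


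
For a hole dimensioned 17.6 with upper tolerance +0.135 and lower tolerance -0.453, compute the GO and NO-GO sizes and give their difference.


GO = nominal - lower_tol (smallest hole = maximum material condition)
GO = 17.6 - 0.453 = 17.147
NO-GO = nominal + upper_tol (largest hole = least material condition)
NO-GO = 17.6 + 0.135 = 17.735
spread = NO-GO - GO = 17.735 - 17.147 = 0.5880

0.5880


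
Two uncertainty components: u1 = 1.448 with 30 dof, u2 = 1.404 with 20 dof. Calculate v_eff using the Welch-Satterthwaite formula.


uc = sqrt(u1^2 + u2^2) = sqrt(1.448^2 + 1.404^2) = 2.0169085
v_eff = uc^4 / (u1^4/v1 + u2^4/v2)
= 2.0169085^4 / (1.448^4/30 + 1.404^4/20)
= 16.547972 / 0.34082355
v_eff = 48.5529

48.5529


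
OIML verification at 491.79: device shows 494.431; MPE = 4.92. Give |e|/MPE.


e = indication - reference = 494.431 - 491.79 = 2.6410
|e| = 2.6410
ratio = |e| / MPE = 2.6410 / 4.92
ratio = 0.5368

0.5368


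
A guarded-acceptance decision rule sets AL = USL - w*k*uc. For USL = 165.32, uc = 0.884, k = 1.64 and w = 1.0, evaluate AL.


U = k * uc = 1.64 * 0.884 = 1.44976
guard band g = w * U = 1.0 * 1.44976 = 1.44976
AL = USL - g = 165.32 - 1.44976
AL = 163.8702

163.8702


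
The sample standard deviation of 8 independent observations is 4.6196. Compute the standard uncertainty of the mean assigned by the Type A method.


u_A = s / sqrt(n)
u_A = 4.6196 / sqrt(8)
u_A = 4.6196 / 2.8284271
u_A = 1.6333

1.6333


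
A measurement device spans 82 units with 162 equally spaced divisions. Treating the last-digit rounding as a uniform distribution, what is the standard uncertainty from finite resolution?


resolution = range / divisions
resolution = 82 / 162 = 0.50617284
u_res = resolution / (2*sqrt(3))
u_res = 0.50617284 / 3.4641016
u_res = 0.1461

0.1461


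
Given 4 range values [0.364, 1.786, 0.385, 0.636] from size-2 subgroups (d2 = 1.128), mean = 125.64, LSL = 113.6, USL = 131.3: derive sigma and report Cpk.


R_bar = (0.364 + 1.786 + 0.385 + 0.636) / 4 = 0.79275
sigma = R_bar / d2 = 0.79275 / 1.128 = 0.70279255
Cp = (USL - LSL)/(6*sigma) = (131.3 - 113.6)/(6*0.70279255) = 4.1975
Cpu = (131.3 - 125.64)/(3*0.70279255) = 2.6845
Cpl = (125.64 - 113.6)/(3*0.70279255) = 5.7106
Cpk = min(Cpu, Cpl) = 2.6845

2.6845
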